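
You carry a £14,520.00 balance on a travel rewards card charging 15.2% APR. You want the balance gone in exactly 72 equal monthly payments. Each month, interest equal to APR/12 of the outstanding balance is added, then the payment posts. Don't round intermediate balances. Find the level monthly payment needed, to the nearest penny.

£308.60

Monthly rate r = 15.2%/12 = 1.26667% = 0.0126667.
Level-payment amortization: P = B₀·r / (1 − (1+r)^(−n)) = 14520.00·0.0126667 / (1 − 1.01267^(−72)).
Denominator 1 − (1+r)^(−72) = 0.595972493.
P = 183.92 / 0.595972493 ≈ 308.60.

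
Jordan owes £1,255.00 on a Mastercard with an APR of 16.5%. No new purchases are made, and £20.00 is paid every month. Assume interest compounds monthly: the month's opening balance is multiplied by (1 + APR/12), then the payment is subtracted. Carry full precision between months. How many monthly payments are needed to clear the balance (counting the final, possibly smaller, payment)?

146 payments

Monthly rate r = 16.5%/12 = 1.375% = 0.01375.
Recurrence: B ← B·(1+r) − £20.00.
Month 1: interest £17.26; balance after payment £1,252.26.
Month 2: interest £17.22; balance after payment £1,249.47.
Closed form: n = −ln(1 − rB₀/P)/ln(1+r) = −ln(0.13719)/ln(1.01375) ≈ 145.457, so the balance reaches zero during payment 146.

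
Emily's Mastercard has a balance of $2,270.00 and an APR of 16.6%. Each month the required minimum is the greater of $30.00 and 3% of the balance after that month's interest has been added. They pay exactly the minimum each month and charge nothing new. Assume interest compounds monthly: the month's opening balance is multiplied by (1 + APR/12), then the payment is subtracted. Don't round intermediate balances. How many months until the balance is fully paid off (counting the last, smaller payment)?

95 months

Monthly rate r = 16.6%/12 = 1.38333% = 0.0138333.
While 3% of the post-interest balance exceeds $30.00, each month B ← (B·(1+r))·(1 − 0.03), i.e. B shrinks by the factor (1+r)·0.97 = 0.98342.
This holds for months 1–50. Entering month 51 the balance is $983.88; 3% of the post-interest balance is now below $30.00, so the flat $30.00 minimum applies from here.
From month 51 a fixed $30.00 at rate r clears $983.88 in 45 more payments. Total: 50 + 45 = 95 months.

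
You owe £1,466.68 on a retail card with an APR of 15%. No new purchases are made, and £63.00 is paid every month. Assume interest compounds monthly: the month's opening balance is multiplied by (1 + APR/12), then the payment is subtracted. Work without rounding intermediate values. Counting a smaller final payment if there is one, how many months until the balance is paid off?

Monthly rate r = 15%/12 = 1.25% = 0.0125.
Recurrence: B ← B·(1+r) − £63.00.
Month 1: interest £18.33; balance after payment £1,422.01.
Month 2: interest £17.78; balance after payment £1,376.79.
Closed form: n = −ln(1 − rB₀/P)/ln(1+r) = −ln(0.70899)/ln(1.0125) ≈ 27.684, so the balance reaches zero during payment 28.

28 payments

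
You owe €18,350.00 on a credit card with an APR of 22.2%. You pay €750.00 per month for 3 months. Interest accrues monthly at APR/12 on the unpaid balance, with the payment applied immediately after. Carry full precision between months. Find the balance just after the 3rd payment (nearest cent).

Monthly rate r = 22.2%/12 = 1.85% = 0.0185.
Each month: B ← B·(1+r) − €750.00.
Month 1: interest €339.47; balance after payment €17,939.47.
Month 2: interest €331.88; balance after payment €17,521.36.
Month 3: interest €324.15; balance after payment €17,095.50.

€17,095.50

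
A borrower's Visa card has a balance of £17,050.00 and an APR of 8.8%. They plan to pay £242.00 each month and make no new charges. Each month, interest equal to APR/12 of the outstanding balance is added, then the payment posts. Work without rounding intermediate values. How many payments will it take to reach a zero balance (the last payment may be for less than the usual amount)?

Monthly rate r = 8.8%/12 = 0.733333% = 0.00733333.
Recurrence: B ← B·(1+r) − £242.00.
Month 1: interest £125.03; balance after payment £16,933.03.
Month 2: interest £124.18; balance after payment £16,815.21.
Closed form: n = −ln(1 − rB₀/P)/ln(1+r) = −ln(0.48333)/ln(1.00733) ≈ 99.506, so the balance reaches zero during payment 100.

100 months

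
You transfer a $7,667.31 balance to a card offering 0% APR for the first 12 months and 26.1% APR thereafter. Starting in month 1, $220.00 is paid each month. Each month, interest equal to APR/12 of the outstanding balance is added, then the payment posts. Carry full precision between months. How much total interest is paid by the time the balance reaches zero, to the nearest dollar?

Promo months 1–12 at r₀ = 0%/12 = 0; months 13+ at r₁ = 26.1%/12 = 0.02175.
After month 12 (no interest yet): B = $7,667.31 − 12·$220.00 = $5,027.31.
Then at r₁ with $220.00/mo: n₂ = −ln(1 − r₁·B/P)/ln(1+r₁) ≈ 31.94 → 32 more payments.
Total paid = 43·$220.00 + $206.46 = $9,666.46; interest = $9,666.46 − $7,667.31 = $1,999.15.

$1,999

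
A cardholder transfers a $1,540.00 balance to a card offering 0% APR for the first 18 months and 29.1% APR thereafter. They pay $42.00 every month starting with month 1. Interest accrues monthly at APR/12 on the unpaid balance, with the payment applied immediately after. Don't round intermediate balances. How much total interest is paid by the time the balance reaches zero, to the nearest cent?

Promo months 1–18 at r₀ = 0%/12 = 0; months 19+ at r₁ = 29.1%/12 = 0.02425.
After month 18 (no interest yet): B = $1,540.00 − 18·$42.00 = $784.00.
Then at r₁ with $42.00/mo: n₂ = −ln(1 − r₁·B/P)/ln(1+r₁) ≈ 25.15 → 26 more payments.
Total paid = 43·$42.00 + $6.52 = $1,812.52; interest = $1,812.52 − $1,540.00 = $272.52.

$272.52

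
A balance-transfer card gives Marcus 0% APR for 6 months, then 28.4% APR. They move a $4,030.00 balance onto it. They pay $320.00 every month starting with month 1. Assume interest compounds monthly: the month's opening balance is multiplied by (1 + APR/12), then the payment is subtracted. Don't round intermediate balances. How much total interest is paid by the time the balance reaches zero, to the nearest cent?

$211.81

Promo months 1–6 at r₀ = 0%/12 = 0; months 7+ at r₁ = 28.4%/12 = 0.0236667.
After month 6 (no interest yet): B = $4,030.00 − 6·$320.00 = $2,110.00.
Then at r₁ with $320.00/mo: n₂ = −ln(1 − r₁·B/P)/ln(1+r₁) ≈ 7.25 → 8 more payments.
Total paid = 13·$320.00 + $81.81 = $4,241.81; interest = $4,241.81 − $4,030.00 = $211.81.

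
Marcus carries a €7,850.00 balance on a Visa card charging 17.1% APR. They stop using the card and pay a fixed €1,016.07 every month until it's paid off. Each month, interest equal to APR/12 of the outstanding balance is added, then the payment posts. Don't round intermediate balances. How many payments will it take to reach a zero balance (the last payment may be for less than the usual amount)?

Monthly rate r = 17.1%/12 = 1.425% = 0.01425.
Recurrence: B ← B·(1+r) − €1,016.07.
Month 1: interest €111.86; balance after payment €6,945.79.
Month 2: interest €98.98; balance after payment €6,028.70.
Closed form: n = −ln(1 − rB₀/P)/ln(1+r) = −ln(0.88991)/ln(1.01425) ≈ 8.243, so the balance reaches zero during payment 9.

9 months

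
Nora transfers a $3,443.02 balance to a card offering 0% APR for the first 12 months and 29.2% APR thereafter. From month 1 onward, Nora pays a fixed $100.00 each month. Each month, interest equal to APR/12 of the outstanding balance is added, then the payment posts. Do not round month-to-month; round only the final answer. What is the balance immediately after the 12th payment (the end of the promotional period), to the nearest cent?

Promo months 1–12 at r₀ = 0%/12 = 0; months 13+ at r₁ = 29.2%/12 = 0.0243333.
After month 12 (no interest yet): B = $3,443.02 − 12·$100.00 = $2,243.02.

$2,243.02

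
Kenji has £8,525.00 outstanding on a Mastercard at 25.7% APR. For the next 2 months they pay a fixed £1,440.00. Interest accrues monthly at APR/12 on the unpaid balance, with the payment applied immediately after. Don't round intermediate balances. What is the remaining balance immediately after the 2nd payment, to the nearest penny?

Monthly rate r = 25.7%/12 = 2.14167% = 0.0214167.
Each month: B ← B·(1+r) − £1,440.00.
Month 1: interest £182.58; balance after payment £7,267.58.
Month 2: interest £155.65; balance after payment £5,983.22.

£5,983.22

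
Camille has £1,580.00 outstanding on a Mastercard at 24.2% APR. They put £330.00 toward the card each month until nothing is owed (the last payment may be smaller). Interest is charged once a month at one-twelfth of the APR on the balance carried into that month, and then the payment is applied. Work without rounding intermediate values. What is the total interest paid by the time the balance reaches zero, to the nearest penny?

Monthly rate r = 24.2%/12 = 2.01667% = 0.0201667.
Payoff takes n = ⌈−ln(1 − rB₀/P)/ln(1+r)⌉ = ⌈5.086⌉ = 6 payments; the last is £28.53.
Total paid = 5·£330.00 + £28.53 = £1,678.53.
Total interest = total paid − principal = £1,678.53 − £1,580.00 = £98.53.

£98.53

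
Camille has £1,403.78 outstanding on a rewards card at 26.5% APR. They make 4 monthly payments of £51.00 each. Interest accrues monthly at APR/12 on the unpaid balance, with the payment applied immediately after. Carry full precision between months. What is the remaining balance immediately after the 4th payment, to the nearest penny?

Monthly rate r = 26.5%/12 = 2.20833% = 0.0220833.
Each month: B ← B·(1+r) − £51.00.
Month 1: interest £31.00; balance after payment £1,383.78.
Month 2: interest £30.56; balance after payment £1,363.34.
Month 3: interest £30.11; balance after payment £1,342.45.
Month 4: interest £29.65; balance after payment £1,321.09.

£1,321.09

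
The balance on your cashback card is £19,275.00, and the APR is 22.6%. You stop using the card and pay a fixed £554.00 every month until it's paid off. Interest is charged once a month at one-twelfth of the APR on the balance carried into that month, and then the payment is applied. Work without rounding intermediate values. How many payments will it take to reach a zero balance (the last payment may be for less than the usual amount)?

Monthly rate r = 22.6%/12 = 1.88333% = 0.0188333.
Recurrence: B ← B·(1+r) − £554.00.
Month 1: interest £363.01; balance after payment £19,084.01.
Month 2: interest £359.42; balance after payment £18,889.43.
Closed form: n = −ln(1 − rB₀/P)/ln(1+r) = −ln(0.34474)/ln(1.01883) ≈ 57.077, so the balance reaches zero during payment 58.

58 payments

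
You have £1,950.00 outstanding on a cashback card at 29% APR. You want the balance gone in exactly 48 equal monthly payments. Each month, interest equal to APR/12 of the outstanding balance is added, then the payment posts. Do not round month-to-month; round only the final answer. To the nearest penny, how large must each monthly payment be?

£69.08

Monthly rate r = 29%/12 = 2.41667% = 0.0241667.
Level-payment amortization: P = B₀·r / (1 − (1+r)^(−n)) = 1950.00·0.0241667 / (1 − 1.02417^(−48)).
Denominator 1 − (1+r)^(−48) = 0.682159356.
P = 47.125 / 0.682159356 ≈ 69.08.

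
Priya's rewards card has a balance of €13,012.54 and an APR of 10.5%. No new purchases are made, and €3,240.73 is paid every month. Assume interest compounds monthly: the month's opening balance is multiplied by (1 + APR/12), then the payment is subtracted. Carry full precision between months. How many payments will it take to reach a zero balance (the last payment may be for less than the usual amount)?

5 months

Monthly rate r = 10.5%/12 = 0.875% = 0.00875.
Recurrence: B ← B·(1+r) − €3,240.73.
Month 1: interest €113.86; balance after payment €9,885.67.
Month 2: interest €86.50; balance after payment €6,731.44.
Month 3: interest €58.90; balance after payment €3,549.61.
Month 4: interest €31.06; balance after payment €339.94.
Month 5: interest €2.97; balance after payment €0.00.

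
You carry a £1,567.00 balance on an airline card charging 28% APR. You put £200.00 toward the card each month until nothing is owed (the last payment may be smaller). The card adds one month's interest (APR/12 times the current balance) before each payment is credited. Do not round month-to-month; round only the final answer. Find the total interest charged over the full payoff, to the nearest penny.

Monthly rate r = 28%/12 = 2.33333% = 0.0233333.
Payoff takes n = ⌈−ln(1 − rB₀/P)/ln(1+r)⌉ = ⌈8.753⌉ = 9 payments; the last is £151.04.
Total paid = 8·£200.00 + £151.04 = £1,751.04.
Total interest = total paid − principal = £1,751.04 − £1,567.00 = £184.04.

£184.04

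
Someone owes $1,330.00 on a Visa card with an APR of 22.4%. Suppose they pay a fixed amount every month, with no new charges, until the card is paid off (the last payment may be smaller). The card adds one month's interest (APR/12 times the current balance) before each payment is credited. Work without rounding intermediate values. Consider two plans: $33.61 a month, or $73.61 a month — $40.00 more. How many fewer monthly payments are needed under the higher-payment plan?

50 fewer payments

Monthly rate r = 22.4%/12 = 1.86667% = 0.0186667.
At $33.61/mo: n = ⌈−ln(1 − rB₀/P)/ln(1+r)⌉ = 73 payments (last $18.90); total interest = total paid − $1,330.00 = $1,108.82.
At $73.61/mo: 23 payments (last $18.08); total interest $307.50.
Payments saved = 73 − 23 = 50.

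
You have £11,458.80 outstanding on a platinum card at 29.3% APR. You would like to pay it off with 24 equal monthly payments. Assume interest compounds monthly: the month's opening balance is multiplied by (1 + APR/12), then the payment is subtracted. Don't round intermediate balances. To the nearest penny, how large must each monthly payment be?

£636.57

Monthly rate r = 29.3%/12 = 2.44167% = 0.0244167.
Level-payment amortization: P = B₀·r / (1 − (1+r)^(−n)) = 11458.80·0.0244167 / (1 − 1.02442^(−24)).
Denominator 1 − (1+r)^(−24) = 0.439519192.
P = 279.786 / 0.439519192 ≈ 636.57.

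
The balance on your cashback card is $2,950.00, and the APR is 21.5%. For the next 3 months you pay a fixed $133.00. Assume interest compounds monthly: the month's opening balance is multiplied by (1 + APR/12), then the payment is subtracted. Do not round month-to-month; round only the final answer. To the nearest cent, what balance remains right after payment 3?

Monthly rate r = 21.5%/12 = 1.79167% = 0.0179167.
Each month: B ← B·(1+r) − $133.00.
Month 1: interest $52.85; balance after payment $2,869.85.
Month 2: interest $51.42; balance after payment $2,788.27.
Month 3: interest $49.96; balance after payment $2,705.23.

$2,705.23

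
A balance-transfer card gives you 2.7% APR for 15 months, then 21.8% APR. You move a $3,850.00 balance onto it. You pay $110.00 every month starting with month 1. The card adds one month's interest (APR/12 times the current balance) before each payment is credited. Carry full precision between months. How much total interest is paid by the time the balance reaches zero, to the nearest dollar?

Promo months 1–15 at r₀ = 2.7%/12 = 0.00225; months 16+ at r₁ = 21.8%/12 = 0.0181667.
After month 15: iterate B ← B·(1+r₀) − $110.00 for 15 months → $2,305.76.
Then at r₁ with $110.00/mo: n₂ = −ln(1 − r₁·B/P)/ln(1+r₁) ≈ 26.62 → 27 more payments.
Total paid = 41·$110.00 + $68.86 = $4,578.86; interest = $4,578.86 − $3,850.00 = $728.86.

$729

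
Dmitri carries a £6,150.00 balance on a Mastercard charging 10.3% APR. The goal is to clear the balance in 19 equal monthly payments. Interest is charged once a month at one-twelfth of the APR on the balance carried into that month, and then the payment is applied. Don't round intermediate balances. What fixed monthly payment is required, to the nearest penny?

£352.18

Monthly rate r = 10.3%/12 = 0.858333% = 0.00858333.
Level-payment amortization: P = B₀·r / (1 − (1+r)^(−n)) = 6150.00·0.00858333 / (1 − 1.00858^(−19)).
Denominator 1 − (1+r)^(−19) = 0.149888204.
P = 52.7875 / 0.149888204 ≈ 352.18.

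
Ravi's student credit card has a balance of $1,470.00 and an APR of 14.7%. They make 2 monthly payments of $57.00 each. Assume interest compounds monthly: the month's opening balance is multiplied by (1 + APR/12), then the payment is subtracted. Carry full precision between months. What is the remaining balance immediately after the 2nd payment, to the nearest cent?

$1,391.54

Monthly rate r = 14.7%/12 = 1.225% = 0.01225.
Each month: B ← B·(1+r) − $57.00.
Month 1: interest $18.01; balance after payment $1,431.01.
Month 2: interest $17.53; balance after payment $1,391.54.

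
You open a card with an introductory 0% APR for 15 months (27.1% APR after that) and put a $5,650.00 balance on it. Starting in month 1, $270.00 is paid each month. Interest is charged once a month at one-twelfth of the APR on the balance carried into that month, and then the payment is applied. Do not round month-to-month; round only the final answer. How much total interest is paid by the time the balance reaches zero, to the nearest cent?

Promo months 1–15 at r₀ = 0%/12 = 0; months 16+ at r₁ = 27.1%/12 = 0.0225833.
After month 15 (no interest yet): B = $5,650.00 − 15·$270.00 = $1,600.00.
Then at r₁ with $270.00/mo: n₂ = −ln(1 − r₁·B/P)/ln(1+r₁) ≈ 6.43 → 7 more payments.
Total paid = 21·$270.00 + $117.75 = $5,787.75; interest = $5,787.75 − $5,650.00 = $137.75.

$137.75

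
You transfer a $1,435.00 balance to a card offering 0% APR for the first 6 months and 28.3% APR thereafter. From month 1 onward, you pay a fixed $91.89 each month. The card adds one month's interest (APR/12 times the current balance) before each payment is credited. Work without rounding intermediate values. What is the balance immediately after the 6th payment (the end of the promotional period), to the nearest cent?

$883.66

Promo months 1–6 at r₀ = 0%/12 = 0; months 7+ at r₁ = 28.3%/12 = 0.0235833.
After month 6 (no interest yet): B = $1,435.00 − 6·$91.89 = $883.66.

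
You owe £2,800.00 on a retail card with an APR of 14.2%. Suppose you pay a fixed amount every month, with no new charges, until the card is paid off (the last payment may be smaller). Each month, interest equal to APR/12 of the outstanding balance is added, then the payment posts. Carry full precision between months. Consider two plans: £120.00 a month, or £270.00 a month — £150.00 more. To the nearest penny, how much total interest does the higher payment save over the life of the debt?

£291.10

Monthly rate r = 14.2%/12 = 1.18333% = 0.0118333.
At £120.00/mo: n = ⌈−ln(1 − rB₀/P)/ln(1+r)⌉ = 28 payments (last £56.21); total interest = total paid − £2,800.00 = £496.21.
At £270.00/mo: 12 payments (last £35.11); total interest £205.11.
Interest saved = £496.21 − £205.11 = £291.10.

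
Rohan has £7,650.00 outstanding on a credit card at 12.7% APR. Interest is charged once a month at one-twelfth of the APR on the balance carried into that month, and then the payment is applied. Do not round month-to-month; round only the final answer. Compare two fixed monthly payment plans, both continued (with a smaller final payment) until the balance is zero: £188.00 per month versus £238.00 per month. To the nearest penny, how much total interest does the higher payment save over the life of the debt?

£658.80

Monthly rate r = 12.7%/12 = 1.05833% = 0.0105833.
At £188.00/mo: n = ⌈−ln(1 − rB₀/P)/ln(1+r)⌉ = 54 payments (last £94.78); total interest = total paid − £7,650.00 = £2,408.78.
At £238.00/mo: 40 payments (last £117.98); total interest £1,749.98.
Interest saved = £2,408.78 − £1,749.98 = £658.80.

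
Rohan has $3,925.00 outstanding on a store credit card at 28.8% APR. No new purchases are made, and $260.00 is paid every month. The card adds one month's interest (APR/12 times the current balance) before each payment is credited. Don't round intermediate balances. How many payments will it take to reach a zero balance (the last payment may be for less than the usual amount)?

Monthly rate r = 28.8%/12 = 2.4% = 0.024.
Recurrence: B ← B·(1+r) − $260.00.
Month 1: interest $94.20; balance after payment $3,759.20.
Month 2: interest $90.22; balance after payment $3,589.42.
Closed form: n = −ln(1 − rB₀/P)/ln(1+r) = −ln(0.63769)/ln(1.024) ≈ 18.970, so the balance reaches zero during payment 19.

19 payments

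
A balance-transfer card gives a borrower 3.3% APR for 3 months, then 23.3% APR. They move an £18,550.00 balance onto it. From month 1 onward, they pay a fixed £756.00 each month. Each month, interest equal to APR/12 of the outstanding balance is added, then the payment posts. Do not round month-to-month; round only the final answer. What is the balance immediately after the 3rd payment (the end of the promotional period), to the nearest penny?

Promo months 1–3 at r₀ = 3.3%/12 = 0.00275; months 4+ at r₁ = 23.3%/12 = 0.0194167.
After month 3: iterate B ← B·(1+r₀) − £756.00 for 3 months → £16,429.22.

£16,429.22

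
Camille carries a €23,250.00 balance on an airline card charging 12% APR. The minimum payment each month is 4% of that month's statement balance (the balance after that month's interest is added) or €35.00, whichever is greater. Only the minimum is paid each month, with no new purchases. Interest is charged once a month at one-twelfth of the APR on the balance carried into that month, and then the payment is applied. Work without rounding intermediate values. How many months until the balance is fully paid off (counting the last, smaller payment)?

136 months

Monthly rate r = 12%/12 = 1% = 0.01.
While 4% of the post-interest balance exceeds €35.00, each month B ← (B·(1+r))·(1 − 0.04), i.e. B shrinks by the factor (1+r)·0.96 = 0.9696.
This holds for months 1–107. Entering month 108 the balance is €854.74; 4% of the post-interest balance is now below €35.00, so the flat €35.00 minimum applies from here.
From month 108 a fixed €35.00 at rate r clears €854.74 in 29 more payments. Total: 107 + 29 = 136 months.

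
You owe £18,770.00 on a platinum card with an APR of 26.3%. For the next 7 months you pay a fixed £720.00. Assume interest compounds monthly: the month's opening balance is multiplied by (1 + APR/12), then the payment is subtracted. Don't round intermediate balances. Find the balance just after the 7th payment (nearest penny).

£16,462.28

Monthly rate r = 26.3%/12 = 2.19167% = 0.0219167.
Each month: B ← B·(1+r) − £720.00.
Month 1: interest £411.38; balance after payment £18,461.38.
Month 2: interest £404.61; balance after payment £18,145.99.
Month 3: interest £397.70; balance after payment £17,823.69.
Month 4: interest £390.64; balance after payment £17,494.32.
Month 5: interest £383.42; balance after payment £17,157.74.
Month 6: interest £376.04; balance after payment £16,813.78.
Month 7: interest £368.50; balance after payment £16,462.28.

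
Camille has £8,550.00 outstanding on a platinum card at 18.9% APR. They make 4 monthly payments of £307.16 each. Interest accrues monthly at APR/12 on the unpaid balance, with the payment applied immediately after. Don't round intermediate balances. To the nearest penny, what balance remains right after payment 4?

Monthly rate r = 18.9%/12 = 1.575% = 0.01575.
Each month: B ← B·(1+r) − £307.16.
Month 1: interest £134.66; balance after payment £8,377.50.
Month 2: interest £131.95; balance after payment £8,202.29.
Month 3: interest £129.19; balance after payment £8,024.31.
Month 4: interest £126.38; balance after payment £7,843.54.

£7,843.54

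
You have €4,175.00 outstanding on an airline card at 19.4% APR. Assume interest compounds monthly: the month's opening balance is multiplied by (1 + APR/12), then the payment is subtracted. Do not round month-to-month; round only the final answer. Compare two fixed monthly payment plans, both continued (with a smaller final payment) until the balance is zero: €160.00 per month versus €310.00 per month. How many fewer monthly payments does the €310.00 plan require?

19 fewer payments

Monthly rate r = 19.4%/12 = 1.61667% = 0.0161667.
At €160.00/mo: n = ⌈−ln(1 − rB₀/P)/ln(1+r)⌉ = 35 payments (last €26.61); total interest = total paid − €4,175.00 = €1,291.61.
At €310.00/mo: 16 payments (last €97.04); total interest €572.04.
Payments saved = 35 − 16 = 19.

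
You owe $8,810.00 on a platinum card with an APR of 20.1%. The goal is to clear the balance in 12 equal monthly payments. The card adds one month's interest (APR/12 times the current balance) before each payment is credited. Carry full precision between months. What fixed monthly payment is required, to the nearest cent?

$816.53

Monthly rate r = 20.1%/12 = 1.675% = 0.01675.
Level-payment amortization: P = B₀·r / (1 − (1+r)^(−n)) = 8810.00·0.01675 / (1 − 1.01675^(−12)).
Denominator 1 − (1+r)^(−12) = 0.180724765.
P = 147.567 / 0.180724765 ≈ 816.53.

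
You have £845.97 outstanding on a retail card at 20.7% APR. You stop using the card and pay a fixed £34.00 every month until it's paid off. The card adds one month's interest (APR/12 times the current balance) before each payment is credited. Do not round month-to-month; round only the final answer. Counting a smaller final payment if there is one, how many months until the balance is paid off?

33 payments

Monthly rate r = 20.7%/12 = 1.725% = 0.01725.
Recurrence: B ← B·(1+r) − £34.00.
Month 1: interest £14.59; balance after payment £826.56.
Month 2: interest £14.26; balance after payment £806.82.
Closed form: n = −ln(1 − rB₀/P)/ln(1+r) = −ln(0.57079)/ln(1.01725) ≈ 32.785, so the balance reaches zero during payment 33.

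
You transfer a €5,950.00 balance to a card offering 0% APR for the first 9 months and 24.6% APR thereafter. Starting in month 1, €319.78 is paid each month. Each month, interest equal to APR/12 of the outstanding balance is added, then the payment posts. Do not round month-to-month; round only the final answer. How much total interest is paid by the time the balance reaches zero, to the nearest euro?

€385

Promo months 1–9 at r₀ = 0%/12 = 0; months 10+ at r₁ = 24.6%/12 = 0.0205.
After month 9 (no interest yet): B = €5,950.00 − 9·€319.78 = €3,071.98.
Then at r₁ with €319.78/mo: n₂ = −ln(1 − r₁·B/P)/ln(1+r₁) ≈ 10.81 → 11 more payments.
Total paid = 19·€319.78 + €258.81 = €6,334.63; interest = €6,334.63 − €5,950.00 = €384.63.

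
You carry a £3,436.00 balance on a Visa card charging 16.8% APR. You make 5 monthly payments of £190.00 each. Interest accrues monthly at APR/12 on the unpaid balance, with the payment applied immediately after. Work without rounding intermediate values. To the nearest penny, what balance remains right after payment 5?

Monthly rate r = 16.8%/12 = 1.4% = 0.014.
Each month: B ← B·(1+r) − £190.00.
Month 1: interest £48.10; balance after payment £3,294.10.
Month 2: interest £46.12; balance after payment £3,150.22.
Month 3: interest £44.10; balance after payment £3,004.32.
Month 4: interest £42.06; balance after payment £2,856.39.
Month 5: interest £39.99; balance after payment £2,706.37.

£2,706.37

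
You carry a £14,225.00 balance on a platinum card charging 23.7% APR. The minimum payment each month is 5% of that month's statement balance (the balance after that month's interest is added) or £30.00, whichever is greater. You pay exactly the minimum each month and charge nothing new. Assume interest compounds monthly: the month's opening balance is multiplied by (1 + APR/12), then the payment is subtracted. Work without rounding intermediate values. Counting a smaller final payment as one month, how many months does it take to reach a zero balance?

126 months

Monthly rate r = 23.7%/12 = 1.975% = 0.01975.
While 5% of the post-interest balance exceeds £30.00, each month B ← (B·(1+r))·(1 − 0.05), i.e. B shrinks by the factor (1+r)·0.95 = 0.96876.
This holds for months 1–101. Entering month 102 the balance is £576.77; 5% of the post-interest balance is now below £30.00, so the flat £30.00 minimum applies from here.
From month 102 a fixed £30.00 at rate r clears £576.77 in 25 more payments. Total: 101 + 25 = 126 months.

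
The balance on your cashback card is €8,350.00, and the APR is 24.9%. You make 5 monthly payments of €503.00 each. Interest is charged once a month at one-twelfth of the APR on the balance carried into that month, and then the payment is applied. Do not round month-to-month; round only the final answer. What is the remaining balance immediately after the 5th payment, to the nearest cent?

Monthly rate r = 24.9%/12 = 2.075% = 0.02075.
Each month: B ← B·(1+r) − €503.00.
Month 1: interest €173.26; balance after payment €8,020.26.
Month 2: interest €166.42; balance after payment €7,683.68.
Month 3: interest €159.44; balance after payment €7,340.12.
Month 4: interest €152.31; balance after payment €6,989.43.
Month 5: interest €145.03; balance after payment €6,631.46.

€6,631.46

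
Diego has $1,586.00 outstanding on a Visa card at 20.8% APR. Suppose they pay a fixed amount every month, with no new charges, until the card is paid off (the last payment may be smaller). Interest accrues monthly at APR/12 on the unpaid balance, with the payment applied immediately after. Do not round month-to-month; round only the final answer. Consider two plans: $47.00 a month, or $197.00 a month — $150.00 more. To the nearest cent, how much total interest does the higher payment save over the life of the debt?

$681.54

Monthly rate r = 20.8%/12 = 1.73333% = 0.0173333.
At $47.00/mo: n = ⌈−ln(1 − rB₀/P)/ln(1+r)⌉ = 52 payments (last $7.79); total interest = total paid − $1,586.00 = $818.79.
At $197.00/mo: 9 payments (last $147.25); total interest $137.25.
Interest saved = $818.79 − $137.25 = $681.54.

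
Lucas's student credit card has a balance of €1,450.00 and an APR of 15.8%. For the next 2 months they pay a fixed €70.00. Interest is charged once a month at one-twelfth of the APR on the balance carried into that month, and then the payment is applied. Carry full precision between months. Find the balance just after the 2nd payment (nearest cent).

€1,347.51

Monthly rate r = 15.8%/12 = 1.31667% = 0.0131667.
Each month: B ← B·(1+r) − €70.00.
Month 1: interest €19.09; balance after payment €1,399.09.
Month 2: interest €18.42; balance after payment €1,347.51.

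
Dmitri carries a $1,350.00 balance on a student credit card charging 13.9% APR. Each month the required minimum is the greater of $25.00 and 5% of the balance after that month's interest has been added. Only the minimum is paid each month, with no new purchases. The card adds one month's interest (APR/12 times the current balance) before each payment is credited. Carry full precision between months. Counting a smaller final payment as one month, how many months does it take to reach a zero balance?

Monthly rate r = 13.9%/12 = 1.15833% = 0.0115833.
While 5% of the post-interest balance exceeds $25.00, each month B ← (B·(1+r))·(1 − 0.05), i.e. B shrinks by the factor (1+r)·0.95 = 0.961.
This holds for months 1–26. Entering month 27 the balance is $479.94; 5% of the post-interest balance is now below $25.00, so the flat $25.00 minimum applies from here.
From month 27 a fixed $25.00 at rate r clears $479.94 in 22 more payments. Total: 26 + 22 = 48 months.

48 months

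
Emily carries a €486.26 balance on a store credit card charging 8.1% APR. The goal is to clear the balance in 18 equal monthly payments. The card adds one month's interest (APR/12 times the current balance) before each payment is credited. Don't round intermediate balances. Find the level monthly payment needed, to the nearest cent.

Monthly rate r = 8.1%/12 = 0.675% = 0.00675.
Level-payment amortization: P = B₀·r / (1 − (1+r)^(−n)) = 486.26·0.00675 / (1 − 1.00675^(−18)).
Denominator 1 − (1+r)^(−18) = 0.114047351.
P = 3.28225 / 0.114047351 ≈ 28.78.

€28.78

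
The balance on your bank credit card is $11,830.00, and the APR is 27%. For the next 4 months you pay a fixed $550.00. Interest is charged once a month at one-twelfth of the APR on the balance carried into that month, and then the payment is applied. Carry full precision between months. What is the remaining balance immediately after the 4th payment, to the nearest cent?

$10,655.81

Monthly rate r = 27%/12 = 2.25% = 0.0225.
Each month: B ← B·(1+r) − $550.00.
Month 1: interest $266.18; balance after payment $11,546.17.
Month 2: interest $259.79; balance after payment $11,255.96.
Month 3: interest $253.26; balance after payment $10,959.22.
Month 4: interest $246.58; balance after payment $10,655.81.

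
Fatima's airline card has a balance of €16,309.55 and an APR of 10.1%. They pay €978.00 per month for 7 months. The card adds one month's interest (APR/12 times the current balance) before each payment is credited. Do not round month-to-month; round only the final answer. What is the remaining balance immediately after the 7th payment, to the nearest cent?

€10,273.75

Monthly rate r = 10.1%/12 = 0.841667% = 0.00841667.
Each month: B ← B·(1+r) − €978.00.
Month 1: interest €137.27; balance after payment €15,468.82.
Month 2: interest €130.20; balance after payment €14,621.02.
Month 3: interest €123.06; balance after payment €13,766.08.
Month 4: interest €115.86; balance after payment €12,903.94.
Month 5: interest €108.61; balance after payment €12,034.55.
Month 6: interest €101.29; balance after payment €11,157.84.
Month 7: interest €93.91; balance after payment €10,273.75.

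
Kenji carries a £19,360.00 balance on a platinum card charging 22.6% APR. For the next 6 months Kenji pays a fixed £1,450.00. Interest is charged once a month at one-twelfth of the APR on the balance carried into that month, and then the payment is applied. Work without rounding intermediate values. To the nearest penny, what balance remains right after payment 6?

£12,533.25

Monthly rate r = 22.6%/12 = 1.88333% = 0.0188333.
Each month: B ← B·(1+r) − £1,450.00.
Month 1: interest £364.61; balance after payment £18,274.61.
Month 2: interest £344.17; balance after payment £17,168.79.
Month 3: interest £323.35; balance after payment £16,042.13.
Month 4: interest £302.13; balance after payment £14,894.26.
Month 5: interest £280.51; balance after payment £13,724.77.
Month 6: interest £258.48; balance after payment £12,533.25.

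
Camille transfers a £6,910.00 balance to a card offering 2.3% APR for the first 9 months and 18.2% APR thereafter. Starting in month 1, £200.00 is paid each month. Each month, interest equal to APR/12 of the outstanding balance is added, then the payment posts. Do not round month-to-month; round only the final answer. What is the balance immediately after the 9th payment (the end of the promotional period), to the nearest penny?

£5,216.25

Promo months 1–9 at r₀ = 2.3%/12 = 0.00191667; months 10+ at r₁ = 18.2%/12 = 0.0151667.
After month 9: iterate B ← B·(1+r₀) − £200.00 for 9 months → £5,216.25.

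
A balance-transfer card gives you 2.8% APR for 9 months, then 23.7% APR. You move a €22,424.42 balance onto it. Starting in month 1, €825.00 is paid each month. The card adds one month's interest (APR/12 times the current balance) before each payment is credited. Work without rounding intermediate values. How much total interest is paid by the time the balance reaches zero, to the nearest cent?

€4,411.71

Promo months 1–9 at r₀ = 2.8%/12 = 0.00233333; months 10+ at r₁ = 23.7%/12 = 0.01975.
After month 9: iterate B ← B·(1+r₀) − €825.00 for 9 months → €15,405.07.
Then at r₁ with €825.00/mo: n₂ = −ln(1 − r₁·B/P)/ln(1+r₁) ≈ 23.53 → 24 more payments.
Total paid = 32·€825.00 + €436.13 = €26,836.13; interest = €26,836.13 − €22,424.42 = €4,411.71.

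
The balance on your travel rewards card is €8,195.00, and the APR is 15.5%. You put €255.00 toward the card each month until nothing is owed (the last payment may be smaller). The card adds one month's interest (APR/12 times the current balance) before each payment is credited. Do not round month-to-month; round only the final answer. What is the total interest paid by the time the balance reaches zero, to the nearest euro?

Monthly rate r = 15.5%/12 = 1.29167% = 0.0129167.
Payoff takes n = ⌈−ln(1 − rB₀/P)/ln(1+r)⌉ = ⌈41.790⌉ = 42 payments; the last is €201.60.
Total paid = 41·€255.00 + €201.60 = €10,656.60.
Total interest = total paid − principal = €10,656.60 − €8,195.00 = €2,461.60.

€2,462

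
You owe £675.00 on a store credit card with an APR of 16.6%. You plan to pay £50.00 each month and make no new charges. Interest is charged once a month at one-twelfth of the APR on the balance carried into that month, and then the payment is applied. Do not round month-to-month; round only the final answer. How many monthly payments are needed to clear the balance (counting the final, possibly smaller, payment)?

Monthly rate r = 16.6%/12 = 1.38333% = 0.0138333.
Recurrence: B ← B·(1+r) − £50.00.
Month 1: interest £9.34; balance after payment £634.34.
Month 2: interest £8.78; balance after payment £593.11.
Closed form: n = −ln(1 − rB₀/P)/ln(1+r) = −ln(0.81325)/ln(1.01383) ≈ 15.046, so the balance reaches zero during payment 16.

16 months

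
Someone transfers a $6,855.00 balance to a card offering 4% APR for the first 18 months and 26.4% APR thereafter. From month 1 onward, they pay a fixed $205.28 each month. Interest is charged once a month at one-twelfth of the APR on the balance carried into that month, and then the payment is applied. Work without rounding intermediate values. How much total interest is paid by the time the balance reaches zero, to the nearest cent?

$1,237.81

Promo months 1–18 at r₀ = 4%/12 = 0.00333333; months 19+ at r₁ = 26.4%/12 = 0.022.
After month 18: iterate B ← B·(1+r₀) − $205.28 for 18 months → $3,476.55.
Then at r₁ with $205.28/mo: n₂ = −ln(1 − r₁·B/P)/ln(1+r₁) ≈ 21.42 → 22 more payments.
Total paid = 39·$205.28 + $86.89 = $8,092.81; interest = $8,092.81 − $6,855.00 = $1,237.81.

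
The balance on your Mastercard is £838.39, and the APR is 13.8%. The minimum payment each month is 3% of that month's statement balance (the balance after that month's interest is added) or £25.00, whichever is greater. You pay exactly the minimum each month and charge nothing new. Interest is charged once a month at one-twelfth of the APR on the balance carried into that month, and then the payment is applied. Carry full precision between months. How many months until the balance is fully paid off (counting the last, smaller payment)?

Monthly rate r = 13.8%/12 = 1.15% = 0.0115.
While 3% of the post-interest balance exceeds £25.00, each month B ← (B·(1+r))·(1 − 0.03), i.e. B shrinks by the factor (1+r)·0.97 = 0.98115.
This holds for months 1–1. Entering month 2 the balance is £822.59; 3% of the post-interest balance is now below £25.00, so the flat £25.00 minimum applies from here.
From month 2 a fixed £25.00 at rate r clears £822.59 in 42 more payments. Total: 1 + 42 = 43 months.

43 months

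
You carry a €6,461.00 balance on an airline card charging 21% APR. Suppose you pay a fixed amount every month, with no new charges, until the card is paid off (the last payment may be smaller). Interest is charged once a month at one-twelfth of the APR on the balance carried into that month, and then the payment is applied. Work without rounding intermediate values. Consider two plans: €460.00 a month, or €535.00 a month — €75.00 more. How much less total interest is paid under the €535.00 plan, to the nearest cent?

€157.93

Monthly rate r = 21%/12 = 1.75% = 0.0175.
At €460.00/mo: n = ⌈−ln(1 − rB₀/P)/ln(1+r)⌉ = 17 payments (last €120.57); total interest = total paid − €6,461.00 = €1,019.57.
At €535.00/mo: 14 payments (last €367.64); total interest €861.64.
Interest saved = €1,019.57 − €861.64 = €157.93.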